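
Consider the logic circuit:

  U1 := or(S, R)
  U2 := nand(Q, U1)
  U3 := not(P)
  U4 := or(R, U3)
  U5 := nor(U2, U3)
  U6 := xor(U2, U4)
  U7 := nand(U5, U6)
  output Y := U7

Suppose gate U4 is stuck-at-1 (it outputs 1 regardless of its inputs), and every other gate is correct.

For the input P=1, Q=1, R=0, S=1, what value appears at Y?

Propagate with U4 forced: U1=1, U2=0, U3=0, U4=1 [stuck-at-1], U5=1, U6=1, U7=0.
So Y = 0. (Without the fault it would be 1.)

0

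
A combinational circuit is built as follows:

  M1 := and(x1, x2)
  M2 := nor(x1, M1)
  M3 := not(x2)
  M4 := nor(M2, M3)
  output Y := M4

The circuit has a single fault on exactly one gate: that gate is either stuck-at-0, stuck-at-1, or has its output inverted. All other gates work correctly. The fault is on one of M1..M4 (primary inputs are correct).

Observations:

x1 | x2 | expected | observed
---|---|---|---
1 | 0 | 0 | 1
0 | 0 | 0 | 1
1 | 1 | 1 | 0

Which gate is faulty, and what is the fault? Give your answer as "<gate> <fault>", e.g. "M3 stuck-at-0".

Fault-free values for test 1 (x1=1, x2=0): M1=0, M2=0, M3=1, M4=0, giving Y=0. Observed 1.
Test 1: faults giving observed 1 are {M3 stuck-at-0, M3 inverted output, M4 stuck-at-1, M4 inverted output}.
Test 2 (x1=0, x2=0): fault-free M1=0, M2=1, M3=1, M4=0 → 0; observed 1. Eliminates M3 stuck-at-0, M3 inverted output.
Test 3 (x1=1, x2=1): fault-free M1=1, M2=0, M3=0, M4=1 → 1; observed 0. Eliminates M4 stuck-at-1.
Only M4 inverted output is consistent with every test.

M4 inverted output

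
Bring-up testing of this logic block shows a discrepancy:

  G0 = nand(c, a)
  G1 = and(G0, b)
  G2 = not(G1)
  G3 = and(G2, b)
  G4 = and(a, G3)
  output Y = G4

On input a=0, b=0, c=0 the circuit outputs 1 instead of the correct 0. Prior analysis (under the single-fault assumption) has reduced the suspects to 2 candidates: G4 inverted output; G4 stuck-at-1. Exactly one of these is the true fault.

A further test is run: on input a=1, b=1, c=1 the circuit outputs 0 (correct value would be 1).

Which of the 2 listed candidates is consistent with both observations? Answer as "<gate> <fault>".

G4 inverted output

Evaluate each candidate on input a=1, b=1, c=1:
  G4 inverted output: G0=0, G1=0, G2=1, G3=1, G4=0 [inverted output] → 0 — matches
  G4 stuck-at-1: G0=0, G1=0, G2=1, G3=1, G4=1 [stuck-at-1] → 1 — eliminated
Only G4 inverted output reproduces the observed 0.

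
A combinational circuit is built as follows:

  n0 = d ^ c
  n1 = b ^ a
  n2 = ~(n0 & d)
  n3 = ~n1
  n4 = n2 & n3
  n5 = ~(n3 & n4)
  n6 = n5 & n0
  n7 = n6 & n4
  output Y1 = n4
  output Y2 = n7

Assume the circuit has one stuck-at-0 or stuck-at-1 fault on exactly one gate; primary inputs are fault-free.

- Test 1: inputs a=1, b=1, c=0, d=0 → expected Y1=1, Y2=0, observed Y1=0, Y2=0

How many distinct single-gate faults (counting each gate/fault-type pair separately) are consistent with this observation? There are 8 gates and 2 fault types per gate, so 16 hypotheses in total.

4

Fault-free: n0=0, n1=0, n2=1, n3=1, n4=1, n5=0, n6=0, n7=0 → Y1=1, Y2=0. Observed Y1=0, Y2=0.
  n0: none of the 2 fault types match ✗
  n1: stuck-at-1 ✓; others ✗
  n2: stuck-at-0 ✓; others ✗
  n3: stuck-at-0 ✓; others ✗
  n4: stuck-at-0 ✓; others ✗
  n5: none of the 2 fault types match ✗
  n6: none of the 2 fault types match ✗
  n7: none of the 2 fault types match ✗
Consistent faults: {n1 stuck-at-1, n2 stuck-at-0, n3 stuck-at-0, n4 stuck-at-0} — 4 in all.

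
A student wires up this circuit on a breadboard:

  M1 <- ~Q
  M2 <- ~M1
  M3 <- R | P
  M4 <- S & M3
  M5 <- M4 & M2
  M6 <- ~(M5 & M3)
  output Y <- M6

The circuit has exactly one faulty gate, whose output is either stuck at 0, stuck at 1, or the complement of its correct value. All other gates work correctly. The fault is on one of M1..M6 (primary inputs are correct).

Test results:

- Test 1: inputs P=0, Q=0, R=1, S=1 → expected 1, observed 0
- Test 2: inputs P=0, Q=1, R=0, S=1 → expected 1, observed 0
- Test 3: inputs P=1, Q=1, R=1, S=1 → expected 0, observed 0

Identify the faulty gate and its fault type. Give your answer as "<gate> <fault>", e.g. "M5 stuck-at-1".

M6 stuck-at-0

Fault-free values for test 1 (P=0, Q=0, R=1, S=1): M1=1, M2=0, M3=1, M4=1, M5=0, M6=1, giving Y=1. Observed 0.
Test 1: faults giving observed 0 are {M1 stuck-at-0, M1 inverted output, M2 stuck-at-1, M2 inverted output, M5 stuck-at-1, M5 inverted output, M6 stuck-at-0, M6 inverted output}.
Test 2 (P=0, Q=1, R=0, S=1): fault-free M1=0, M2=1, M3=0, M4=0, M5=0, M6=1 → 1; observed 0. Eliminates M1 stuck-at-0, M1 inverted output, M2 stuck-at-1, M2 inverted output, M5 stuck-at-1, M5 inverted output.
Test 3 (P=1, Q=1, R=1, S=1): fault-free M1=0, M2=1, M3=1, M4=1, M5=1, M6=0 → 0; observed 0. Eliminates M6 inverted output.
Only M6 stuck-at-0 is consistent with every test.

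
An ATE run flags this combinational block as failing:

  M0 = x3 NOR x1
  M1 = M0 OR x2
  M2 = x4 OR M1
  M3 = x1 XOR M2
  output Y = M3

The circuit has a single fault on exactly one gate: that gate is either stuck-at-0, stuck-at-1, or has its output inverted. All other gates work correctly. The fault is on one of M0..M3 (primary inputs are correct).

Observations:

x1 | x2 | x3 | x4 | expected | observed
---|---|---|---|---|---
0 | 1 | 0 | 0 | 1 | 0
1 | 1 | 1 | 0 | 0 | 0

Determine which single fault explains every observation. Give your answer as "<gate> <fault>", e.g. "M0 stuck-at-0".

Fault-free values for test 1 (x1=0, x2=1, x3=0, x4=0): M0=1, M1=1, M2=1, M3=1, giving Y=1. Observed 0.
Test 1: faults giving observed 0 are {M1 stuck-at-0, M1 inverted output, M2 stuck-at-0, M2 inverted output, M3 stuck-at-0, M3 inverted output}.
Test 2 (x1=1, x2=1, x3=1, x4=0): fault-free M0=0, M1=1, M2=1, M3=0 → 0; observed 0. Eliminates M1 stuck-at-0, M1 inverted output, M2 stuck-at-0, M2 inverted output, M3 inverted output.
Only M3 stuck-at-0 is consistent with every test.

M3 stuck-at-0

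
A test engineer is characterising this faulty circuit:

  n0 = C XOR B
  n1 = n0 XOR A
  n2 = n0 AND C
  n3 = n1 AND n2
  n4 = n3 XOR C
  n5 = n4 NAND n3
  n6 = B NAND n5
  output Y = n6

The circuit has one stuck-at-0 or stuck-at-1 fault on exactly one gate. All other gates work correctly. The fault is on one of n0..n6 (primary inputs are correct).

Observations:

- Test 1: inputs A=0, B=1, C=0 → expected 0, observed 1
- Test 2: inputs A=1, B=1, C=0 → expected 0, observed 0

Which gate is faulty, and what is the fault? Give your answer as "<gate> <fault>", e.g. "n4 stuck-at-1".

Fault-free values for test 1 (A=0, B=1, C=0): n0=1, n1=1, n2=0, n3=0, n4=0, n5=1, n6=0, giving Y=0. Observed 1.
Test 1: faults giving observed 1 are {n2 stuck-at-1, n3 stuck-at-1, n5 stuck-at-0, n6 stuck-at-1}.
Test 2 (A=1, B=1, C=0): fault-free n0=1, n1=0, n2=0, n3=0, n4=0, n5=1, n6=0 → 0; observed 0. Eliminates n3 stuck-at-1, n5 stuck-at-0, n6 stuck-at-1.
Only n2 stuck-at-1 is consistent with every test.

n2 stuck-at-1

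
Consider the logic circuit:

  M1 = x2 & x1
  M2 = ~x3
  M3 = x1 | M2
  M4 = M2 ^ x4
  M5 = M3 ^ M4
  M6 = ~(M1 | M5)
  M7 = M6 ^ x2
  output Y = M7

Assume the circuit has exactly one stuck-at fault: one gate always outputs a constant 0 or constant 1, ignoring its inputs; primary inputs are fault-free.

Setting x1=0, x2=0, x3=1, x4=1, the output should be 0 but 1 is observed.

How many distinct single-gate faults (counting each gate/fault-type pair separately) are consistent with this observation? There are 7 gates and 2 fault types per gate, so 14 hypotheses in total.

5

Fault-free: M1=0, M2=0, M3=0, M4=1, M5=1, M6=0, M7=0 → 0. Observed 1.
  M1 stuck-at-0: output 0 ✗
  M1 stuck-at-1: output 0 ✗
  M2 stuck-at-0: output 0 ✗
  M2 stuck-at-1: output 0 ✗
  M3 stuck-at-0: output 0 ✗
  M3 stuck-at-1: output 1 ✓
  M4 stuck-at-0: output 1 ✓
  M4 stuck-at-1: output 0 ✗
  M5 stuck-at-0: output 1 ✓
  M5 stuck-at-1: output 0 ✗
  M6 stuck-at-0: output 0 ✗
  M6 stuck-at-1: output 1 ✓
  M7 stuck-at-0: output 0 ✗
  M7 stuck-at-1: output 1 ✓
Consistent faults: {M3 stuck-at-1, M4 stuck-at-0, M5 stuck-at-0, M6 stuck-at-1, M7 stuck-at-1} — 5 in all.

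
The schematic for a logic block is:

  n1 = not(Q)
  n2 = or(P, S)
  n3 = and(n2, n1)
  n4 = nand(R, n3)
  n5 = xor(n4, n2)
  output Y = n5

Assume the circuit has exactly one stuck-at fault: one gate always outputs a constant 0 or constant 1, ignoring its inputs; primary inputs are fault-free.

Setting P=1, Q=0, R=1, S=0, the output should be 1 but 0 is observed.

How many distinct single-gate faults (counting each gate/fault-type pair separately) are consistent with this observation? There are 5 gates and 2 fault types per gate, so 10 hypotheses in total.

Fault-free: n1=1, n2=1, n3=1, n4=0, n5=1 → 1. Observed 0.
  n1 stuck-at-0: output 0 ✓
  n1 stuck-at-1: output 1 ✗
  n2 stuck-at-0: output 1 ✗
  n2 stuck-at-1: output 1 ✗
  n3 stuck-at-0: output 0 ✓
  n3 stuck-at-1: output 1 ✗
  n4 stuck-at-0: output 1 ✗
  n4 stuck-at-1: output 0 ✓
  n5 stuck-at-0: output 0 ✓
  n5 stuck-at-1: output 1 ✗
Consistent faults: {n1 stuck-at-0, n3 stuck-at-0, n4 stuck-at-1, n5 stuck-at-0} — 4 in all.

4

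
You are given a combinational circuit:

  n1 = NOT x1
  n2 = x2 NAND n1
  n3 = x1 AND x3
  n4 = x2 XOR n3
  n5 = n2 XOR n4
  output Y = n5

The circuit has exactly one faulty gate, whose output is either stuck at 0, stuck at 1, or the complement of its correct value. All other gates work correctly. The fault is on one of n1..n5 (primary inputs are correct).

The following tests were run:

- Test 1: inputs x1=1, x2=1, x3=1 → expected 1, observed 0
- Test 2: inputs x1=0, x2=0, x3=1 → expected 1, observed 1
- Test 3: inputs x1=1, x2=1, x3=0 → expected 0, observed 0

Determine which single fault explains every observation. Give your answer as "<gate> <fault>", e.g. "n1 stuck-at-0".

Fault-free values for test 1 (x1=1, x2=1, x3=1): n1=0, n2=1, n3=1, n4=0, n5=1, giving Y=1. Observed 0.
Test 1: faults giving observed 0 are {n1 stuck-at-1, n1 inverted output, n2 stuck-at-0, n2 inverted output, n3 stuck-at-0, n3 inverted output, n4 stuck-at-1, n4 inverted output, n5 stuck-at-0, n5 inverted output}.
Test 2 (x1=0, x2=0, x3=1): fault-free n1=1, n2=1, n3=0, n4=0, n5=1 → 1; observed 1. Eliminates n2 stuck-at-0, n2 inverted output, n3 inverted output, n4 stuck-at-1, n4 inverted output, n5 stuck-at-0, n5 inverted output.
Test 3 (x1=1, x2=1, x3=0): fault-free n1=0, n2=1, n3=0, n4=1, n5=0 → 0; observed 0. Eliminates n1 stuck-at-1, n1 inverted output.
Only n3 stuck-at-0 is consistent with every test.

n3 stuck-at-0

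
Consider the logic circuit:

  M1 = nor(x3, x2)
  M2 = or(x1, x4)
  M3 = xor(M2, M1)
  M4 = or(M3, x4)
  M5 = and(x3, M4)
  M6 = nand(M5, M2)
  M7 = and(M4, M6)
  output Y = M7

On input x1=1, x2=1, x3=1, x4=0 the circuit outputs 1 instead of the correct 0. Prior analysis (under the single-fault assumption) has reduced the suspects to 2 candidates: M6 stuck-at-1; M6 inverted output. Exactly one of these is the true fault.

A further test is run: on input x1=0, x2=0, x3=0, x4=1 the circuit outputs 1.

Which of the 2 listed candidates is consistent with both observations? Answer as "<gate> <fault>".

M6 stuck-at-1

Evaluate each candidate on input x1=0, x2=0, x3=0, x4=1:
  M6 stuck-at-1: M1=1, M2=1, M3=0, M4=1, M5=0, M6=1 [stuck-at-1], M7=1 → 1 — matches
  M6 inverted output: M1=1, M2=1, M3=0, M4=1, M5=0, M6=0 [inverted output], M7=0 → 0 — eliminated
Only M6 stuck-at-1 reproduces the observed 1.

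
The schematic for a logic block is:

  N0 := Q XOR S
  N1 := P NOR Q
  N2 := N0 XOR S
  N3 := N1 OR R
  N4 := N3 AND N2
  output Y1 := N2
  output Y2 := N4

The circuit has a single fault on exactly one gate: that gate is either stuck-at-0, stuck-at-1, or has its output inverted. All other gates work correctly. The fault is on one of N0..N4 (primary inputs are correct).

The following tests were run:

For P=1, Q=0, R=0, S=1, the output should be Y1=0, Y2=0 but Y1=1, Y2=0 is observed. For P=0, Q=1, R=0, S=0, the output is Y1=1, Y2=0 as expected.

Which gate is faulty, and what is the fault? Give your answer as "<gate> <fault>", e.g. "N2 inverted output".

Fault-free values for test 1 (P=1, Q=0, R=0, S=1): N0=1, N1=0, N2=0, N3=0, N4=0, giving Y1=0, Y2=0. Observed Y1=1, Y2=0.
Test 1: faults giving observed Y1=1, Y2=0 are {N0 stuck-at-0, N0 inverted output, N2 stuck-at-1, N2 inverted output}.
Test 2 (P=0, Q=1, R=0, S=0): fault-free N0=1, N1=0, N2=1, N3=0, N4=0 → Y1=1, Y2=0; observed Y1=1, Y2=0. Eliminates N0 stuck-at-0, N0 inverted output, N2 inverted output.
Only N2 stuck-at-1 is consistent with every test.

N2 stuck-at-1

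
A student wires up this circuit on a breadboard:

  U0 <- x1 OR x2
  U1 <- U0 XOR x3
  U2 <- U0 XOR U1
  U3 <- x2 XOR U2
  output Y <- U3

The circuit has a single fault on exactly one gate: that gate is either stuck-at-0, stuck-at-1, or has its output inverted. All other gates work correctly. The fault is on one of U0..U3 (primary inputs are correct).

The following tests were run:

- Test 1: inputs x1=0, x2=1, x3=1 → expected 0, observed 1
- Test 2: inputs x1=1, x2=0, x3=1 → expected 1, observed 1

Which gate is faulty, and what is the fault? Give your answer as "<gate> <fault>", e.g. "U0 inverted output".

U3 stuck-at-1

Fault-free values for test 1 (x1=0, x2=1, x3=1): U0=1, U1=0, U2=1, U3=0, giving Y=0. Observed 1.
Test 1: faults giving observed 1 are {U1 stuck-at-1, U1 inverted output, U2 stuck-at-0, U2 inverted output, U3 stuck-at-1, U3 inverted output}.
Test 2 (x1=1, x2=0, x3=1): fault-free U0=1, U1=0, U2=1, U3=1 → 1; observed 1. Eliminates U1 stuck-at-1, U1 inverted output, U2 stuck-at-0, U2 inverted output, U3 inverted output.
Only U3 stuck-at-1 is consistent with every test.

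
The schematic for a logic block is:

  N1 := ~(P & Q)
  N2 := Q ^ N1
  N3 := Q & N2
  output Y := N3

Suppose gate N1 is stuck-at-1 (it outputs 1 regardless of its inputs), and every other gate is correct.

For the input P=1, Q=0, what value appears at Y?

0

Propagate with N1 forced: N1=1 [stuck-at-1], N2=1, N3=0.
So Y = 0. (Same as the fault-free value — the fault is masked on this input.)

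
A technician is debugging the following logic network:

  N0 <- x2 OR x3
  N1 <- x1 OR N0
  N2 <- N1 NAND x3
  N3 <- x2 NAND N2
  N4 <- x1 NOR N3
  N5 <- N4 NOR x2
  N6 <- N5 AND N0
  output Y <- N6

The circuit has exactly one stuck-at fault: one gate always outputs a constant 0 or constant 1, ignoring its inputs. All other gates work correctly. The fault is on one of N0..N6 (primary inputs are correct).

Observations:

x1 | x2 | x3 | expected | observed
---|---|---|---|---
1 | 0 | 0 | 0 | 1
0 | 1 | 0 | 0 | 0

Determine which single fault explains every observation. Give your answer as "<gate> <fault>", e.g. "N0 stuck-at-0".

N0 stuck-at-1

Fault-free values for test 1 (x1=1, x2=0, x3=0): N0=0, N1=1, N2=1, N3=1, N4=0, N5=1, N6=0, giving Y=0. Observed 1.
Test 1: faults giving observed 1 are {N0 stuck-at-1, N6 stuck-at-1}.
Test 2 (x1=0, x2=1, x3=0): fault-free N0=1, N1=1, N2=1, N3=0, N4=1, N5=0, N6=0 → 0; observed 0. Eliminates N6 stuck-at-1.
Only N0 stuck-at-1 is consistent with every test.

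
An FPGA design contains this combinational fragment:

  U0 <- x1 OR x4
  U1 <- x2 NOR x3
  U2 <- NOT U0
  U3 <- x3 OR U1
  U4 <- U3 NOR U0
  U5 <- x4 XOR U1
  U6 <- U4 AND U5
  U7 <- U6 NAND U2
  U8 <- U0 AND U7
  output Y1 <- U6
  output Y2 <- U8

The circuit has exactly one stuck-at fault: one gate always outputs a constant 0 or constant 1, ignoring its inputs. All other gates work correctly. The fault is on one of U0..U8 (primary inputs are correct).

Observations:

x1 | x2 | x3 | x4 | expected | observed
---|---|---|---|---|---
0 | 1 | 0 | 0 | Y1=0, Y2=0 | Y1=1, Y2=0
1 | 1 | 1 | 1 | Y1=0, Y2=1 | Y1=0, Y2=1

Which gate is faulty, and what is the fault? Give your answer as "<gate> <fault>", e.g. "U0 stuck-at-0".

Fault-free values for test 1 (x1=0, x2=1, x3=0, x4=0): U0=0, U1=0, U2=1, U3=0, U4=1, U5=0, U6=0, U7=1, U8=0, giving Y1=0, Y2=0. Observed Y1=1, Y2=0.
Test 1: faults giving observed Y1=1, Y2=0 are {U5 stuck-at-1, U6 stuck-at-1}.
Test 2 (x1=1, x2=1, x3=1, x4=1): fault-free U0=1, U1=0, U2=0, U3=1, U4=0, U5=1, U6=0, U7=1, U8=1 → Y1=0, Y2=1; observed Y1=0, Y2=1. Eliminates U6 stuck-at-1.
Only U5 stuck-at-1 is consistent with every test.

U5 stuck-at-1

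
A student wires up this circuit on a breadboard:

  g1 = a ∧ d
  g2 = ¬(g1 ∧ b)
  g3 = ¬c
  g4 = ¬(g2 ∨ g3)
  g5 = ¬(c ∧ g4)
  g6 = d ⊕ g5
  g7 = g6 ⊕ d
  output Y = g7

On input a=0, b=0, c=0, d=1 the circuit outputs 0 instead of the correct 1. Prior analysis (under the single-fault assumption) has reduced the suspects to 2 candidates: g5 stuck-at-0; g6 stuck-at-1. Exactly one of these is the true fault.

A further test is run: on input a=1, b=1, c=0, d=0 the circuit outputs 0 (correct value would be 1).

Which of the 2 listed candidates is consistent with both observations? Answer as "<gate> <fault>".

Evaluate each candidate on input a=1, b=1, c=0, d=0:
  g5 stuck-at-0: g1=0, g2=1, g3=1, g4=0, g5=0 [stuck-at-0], g6=0, g7=0 → 0 — matches
  g6 stuck-at-1: g1=0, g2=1, g3=1, g4=0, g5=1, g6=1 [stuck-at-1], g7=1 → 1 — eliminated
Only g5 stuck-at-0 reproduces the observed 0.

g5 stuck-at-0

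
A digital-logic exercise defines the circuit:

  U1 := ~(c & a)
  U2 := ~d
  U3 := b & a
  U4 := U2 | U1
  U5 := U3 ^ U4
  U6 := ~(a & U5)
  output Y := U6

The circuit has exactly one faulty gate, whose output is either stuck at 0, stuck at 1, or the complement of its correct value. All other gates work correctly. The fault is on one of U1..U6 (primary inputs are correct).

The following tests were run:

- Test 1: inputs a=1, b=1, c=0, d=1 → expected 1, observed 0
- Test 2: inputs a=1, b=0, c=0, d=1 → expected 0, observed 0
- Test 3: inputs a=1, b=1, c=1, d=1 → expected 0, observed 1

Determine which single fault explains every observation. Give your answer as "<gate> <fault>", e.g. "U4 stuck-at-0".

U3 stuck-at-0

Fault-free values for test 1 (a=1, b=1, c=0, d=1): U1=1, U2=0, U3=1, U4=1, U5=0, U6=1, giving Y=1. Observed 0.
Test 1: faults giving observed 0 are {U1 stuck-at-0, U1 inverted output, U3 stuck-at-0, U3 inverted output, U4 stuck-at-0, U4 inverted output, U5 stuck-at-1, U5 inverted output, U6 stuck-at-0, U6 inverted output}.
Test 2 (a=1, b=0, c=0, d=1): fault-free U1=1, U2=0, U3=0, U4=1, U5=1, U6=0 → 0; observed 0. Eliminates U1 stuck-at-0, U1 inverted output, U3 inverted output, U4 stuck-at-0, U4 inverted output, U5 inverted output, U6 inverted output.
Test 3 (a=1, b=1, c=1, d=1): fault-free U1=0, U2=0, U3=1, U4=0, U5=1, U6=0 → 0; observed 1. Eliminates U5 stuck-at-1, U6 stuck-at-0.
Only U3 stuck-at-0 is consistent with every test.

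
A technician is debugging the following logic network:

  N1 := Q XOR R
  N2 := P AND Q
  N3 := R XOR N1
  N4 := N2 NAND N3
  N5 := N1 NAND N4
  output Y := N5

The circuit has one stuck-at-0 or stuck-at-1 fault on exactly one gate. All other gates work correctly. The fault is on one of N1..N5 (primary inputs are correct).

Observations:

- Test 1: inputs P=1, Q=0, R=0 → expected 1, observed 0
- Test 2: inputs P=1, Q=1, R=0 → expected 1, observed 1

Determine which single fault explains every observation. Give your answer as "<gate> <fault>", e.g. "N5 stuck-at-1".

N1 stuck-at-1

Fault-free values for test 1 (P=1, Q=0, R=0): N1=0, N2=0, N3=0, N4=1, N5=1, giving Y=1. Observed 0.
Test 1: faults giving observed 0 are {N1 stuck-at-1, N5 stuck-at-0}.
Test 2 (P=1, Q=1, R=0): fault-free N1=1, N2=1, N3=1, N4=0, N5=1 → 1; observed 1. Eliminates N5 stuck-at-0.
Only N1 stuck-at-1 is consistent with every test.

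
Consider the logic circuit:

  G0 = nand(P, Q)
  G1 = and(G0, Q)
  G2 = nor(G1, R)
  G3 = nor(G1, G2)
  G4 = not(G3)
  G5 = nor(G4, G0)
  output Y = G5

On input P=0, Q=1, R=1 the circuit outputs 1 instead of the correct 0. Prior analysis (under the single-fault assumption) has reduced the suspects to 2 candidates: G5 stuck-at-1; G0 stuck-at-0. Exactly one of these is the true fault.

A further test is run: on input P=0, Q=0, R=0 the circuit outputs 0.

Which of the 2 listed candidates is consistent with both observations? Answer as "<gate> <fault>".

G0 stuck-at-0

Evaluate each candidate on input P=0, Q=0, R=0:
  G5 stuck-at-1: G0=1, G1=0, G2=1, G3=0, G4=1, G5=1 [stuck-at-1] → 1 — eliminated
  G0 stuck-at-0: G0=0 [stuck-at-0], G1=0, G2=1, G3=0, G4=1, G5=0 → 0 — matches
Only G0 stuck-at-0 reproduces the observed 0.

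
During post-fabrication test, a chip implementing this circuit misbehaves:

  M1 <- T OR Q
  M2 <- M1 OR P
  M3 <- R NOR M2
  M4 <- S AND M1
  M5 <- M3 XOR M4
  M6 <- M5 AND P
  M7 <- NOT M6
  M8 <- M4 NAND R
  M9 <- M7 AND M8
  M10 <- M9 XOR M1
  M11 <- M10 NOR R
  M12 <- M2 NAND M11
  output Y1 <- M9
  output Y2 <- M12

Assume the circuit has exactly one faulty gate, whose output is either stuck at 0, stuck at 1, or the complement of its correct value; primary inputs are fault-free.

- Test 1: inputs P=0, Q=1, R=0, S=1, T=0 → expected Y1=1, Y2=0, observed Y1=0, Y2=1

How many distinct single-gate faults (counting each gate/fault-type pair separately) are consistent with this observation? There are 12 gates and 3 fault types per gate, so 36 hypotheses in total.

8

Fault-free: M1=1, M2=1, M3=0, M4=1, M5=1, M6=0, M7=1, M8=1, M9=1, M10=0, M11=1, M12=0 → Y1=1, Y2=0. Observed Y1=0, Y2=1.
  M1: none of the 3 fault types match ✗
  M2: none of the 3 fault types match ✗
  M3: none of the 3 fault types match ✗
  M4: none of the 3 fault types match ✗
  M5: none of the 3 fault types match ✗
  M6: stuck-at-1, inverted output ✓; others ✗
  M7: stuck-at-0, inverted output ✓; others ✗
  M8: stuck-at-0, inverted output ✓; others ✗
  M9: stuck-at-0, inverted output ✓; others ✗
  M10: none of the 3 fault types match ✗
  M11: none of the 3 fault types match ✗
  M12: none of the 3 fault types match ✗
Consistent faults: {M6 stuck-at-1, M6 inverted output, M7 stuck-at-0, M7 inverted output, M8 stuck-at-0, M8 inverted output, M9 stuck-at-0, M9 inverted output} — 8 in all.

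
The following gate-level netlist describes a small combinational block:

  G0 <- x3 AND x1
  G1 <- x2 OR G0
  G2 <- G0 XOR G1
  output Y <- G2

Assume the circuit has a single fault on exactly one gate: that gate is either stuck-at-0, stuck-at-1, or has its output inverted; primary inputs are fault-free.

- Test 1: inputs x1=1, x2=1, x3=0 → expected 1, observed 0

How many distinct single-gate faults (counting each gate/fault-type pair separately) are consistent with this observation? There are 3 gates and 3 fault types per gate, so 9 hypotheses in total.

6

Fault-free: G0=0, G1=1, G2=1 → 1. Observed 0.
  G0 stuck-at-0: output 1 ✗
  G0 stuck-at-1: output 0 ✓
  G0 inverted output: output 0 ✓
  G1 stuck-at-0: output 0 ✓
  G1 stuck-at-1: output 1 ✗
  G1 inverted output: output 0 ✓
  G2 stuck-at-0: output 0 ✓
  G2 stuck-at-1: output 1 ✗
  G2 inverted output: output 0 ✓
Consistent faults: {G0 stuck-at-1, G0 inverted output, G1 stuck-at-0, G1 inverted output, G2 stuck-at-0, G2 inverted output} — 6 in all.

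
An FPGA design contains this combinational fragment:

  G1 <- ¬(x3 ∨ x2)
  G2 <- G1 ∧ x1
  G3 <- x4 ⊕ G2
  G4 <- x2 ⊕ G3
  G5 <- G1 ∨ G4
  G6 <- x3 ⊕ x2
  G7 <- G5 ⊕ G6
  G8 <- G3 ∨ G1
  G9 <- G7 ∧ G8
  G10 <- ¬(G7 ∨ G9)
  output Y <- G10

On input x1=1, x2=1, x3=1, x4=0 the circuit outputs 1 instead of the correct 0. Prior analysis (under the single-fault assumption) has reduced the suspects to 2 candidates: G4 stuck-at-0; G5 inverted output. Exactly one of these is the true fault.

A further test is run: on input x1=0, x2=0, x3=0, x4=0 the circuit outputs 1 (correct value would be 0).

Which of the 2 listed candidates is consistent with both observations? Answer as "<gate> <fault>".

G5 inverted output

Evaluate each candidate on input x1=0, x2=0, x3=0, x4=0:
  G4 stuck-at-0: G1=1, G2=0, G3=0, G4=0 [stuck-at-0], G5=1, G6=0, G7=1, G8=1, G9=1, G10=0 → 0 — eliminated
  G5 inverted output: G1=1, G2=0, G3=0, G4=0, G5=0 [inverted output], G6=0, G7=0, G8=1, G9=0, G10=1 → 1 — matches
Only G5 inverted output reproduces the observed 1.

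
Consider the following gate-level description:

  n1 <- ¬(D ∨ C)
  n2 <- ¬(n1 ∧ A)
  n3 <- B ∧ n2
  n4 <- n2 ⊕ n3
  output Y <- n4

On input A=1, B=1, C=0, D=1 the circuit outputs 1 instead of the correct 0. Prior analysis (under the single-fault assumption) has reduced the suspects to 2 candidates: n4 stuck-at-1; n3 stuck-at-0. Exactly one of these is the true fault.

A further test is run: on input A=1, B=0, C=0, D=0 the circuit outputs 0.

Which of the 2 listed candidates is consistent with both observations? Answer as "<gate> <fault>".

n3 stuck-at-0

Evaluate each candidate on input A=1, B=0, C=0, D=0:
  n4 stuck-at-1: n1=1, n2=0, n3=0, n4=1 [stuck-at-1] → 1 — eliminated
  n3 stuck-at-0: n1=1, n2=0, n3=0 [stuck-at-0], n4=0 → 0 — matches
Only n3 stuck-at-0 reproduces the observed 0.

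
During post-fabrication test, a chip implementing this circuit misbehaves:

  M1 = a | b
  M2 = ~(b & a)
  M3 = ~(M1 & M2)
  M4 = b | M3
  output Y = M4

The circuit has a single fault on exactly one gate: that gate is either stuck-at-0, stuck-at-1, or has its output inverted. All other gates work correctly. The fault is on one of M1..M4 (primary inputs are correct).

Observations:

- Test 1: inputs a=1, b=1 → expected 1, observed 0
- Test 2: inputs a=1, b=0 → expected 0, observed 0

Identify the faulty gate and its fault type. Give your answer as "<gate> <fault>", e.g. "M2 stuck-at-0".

M4 stuck-at-0

Fault-free values for test 1 (a=1, b=1): M1=1, M2=0, M3=1, M4=1, giving Y=1. Observed 0.
Test 1: faults giving observed 0 are {M4 stuck-at-0, M4 inverted output}.
Test 2 (a=1, b=0): fault-free M1=1, M2=1, M3=0, M4=0 → 0; observed 0. Eliminates M4 inverted output.
Only M4 stuck-at-0 is consistent with every test.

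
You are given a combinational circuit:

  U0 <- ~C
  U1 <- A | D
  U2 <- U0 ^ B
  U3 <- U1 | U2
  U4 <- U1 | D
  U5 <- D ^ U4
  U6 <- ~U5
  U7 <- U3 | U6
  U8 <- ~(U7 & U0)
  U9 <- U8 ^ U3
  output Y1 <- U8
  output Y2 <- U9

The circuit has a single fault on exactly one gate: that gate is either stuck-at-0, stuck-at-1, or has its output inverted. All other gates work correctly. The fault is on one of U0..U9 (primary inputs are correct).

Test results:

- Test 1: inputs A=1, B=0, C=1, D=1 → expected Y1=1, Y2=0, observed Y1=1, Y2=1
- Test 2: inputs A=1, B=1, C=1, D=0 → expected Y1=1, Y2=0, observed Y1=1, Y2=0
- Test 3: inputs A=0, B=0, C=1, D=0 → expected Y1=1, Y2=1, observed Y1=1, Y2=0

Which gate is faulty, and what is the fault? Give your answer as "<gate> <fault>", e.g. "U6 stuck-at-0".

U1 inverted output

Fault-free values for test 1 (A=1, B=0, C=1, D=1): U0=0, U1=1, U2=0, U3=1, U4=1, U5=0, U6=1, U7=1, U8=1, U9=0, giving Y1=1, Y2=0. Observed Y1=1, Y2=1.
Test 1: faults giving observed Y1=1, Y2=1 are {U1 stuck-at-0, U1 inverted output, U3 stuck-at-0, U3 inverted output, U9 stuck-at-1, U9 inverted output}.
Test 2 (A=1, B=1, C=1, D=0): fault-free U0=0, U1=1, U2=1, U3=1, U4=1, U5=1, U6=0, U7=1, U8=1, U9=0 → Y1=1, Y2=0; observed Y1=1, Y2=0. Eliminates U3 stuck-at-0, U3 inverted output, U9 stuck-at-1, U9 inverted output.
Test 3 (A=0, B=0, C=1, D=0): fault-free U0=0, U1=0, U2=0, U3=0, U4=0, U5=0, U6=1, U7=1, U8=1, U9=1 → Y1=1, Y2=1; observed Y1=1, Y2=0. Eliminates U1 stuck-at-0.
Only U1 inverted output is consistent with every test.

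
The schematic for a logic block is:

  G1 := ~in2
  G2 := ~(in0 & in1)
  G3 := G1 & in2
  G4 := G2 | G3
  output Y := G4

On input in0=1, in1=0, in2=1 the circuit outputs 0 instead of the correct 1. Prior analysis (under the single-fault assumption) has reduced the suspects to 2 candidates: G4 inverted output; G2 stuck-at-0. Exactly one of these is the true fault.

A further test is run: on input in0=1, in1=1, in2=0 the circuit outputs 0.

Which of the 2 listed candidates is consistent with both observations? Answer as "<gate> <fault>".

Evaluate each candidate on input in0=1, in1=1, in2=0:
  G4 inverted output: G1=1, G2=0, G3=0, G4=1 [inverted output] → 1 — eliminated
  G2 stuck-at-0: G1=1, G2=0 [stuck-at-0], G3=0, G4=0 → 0 — matches
Only G2 stuck-at-0 reproduces the observed 0.

G2 stuck-at-0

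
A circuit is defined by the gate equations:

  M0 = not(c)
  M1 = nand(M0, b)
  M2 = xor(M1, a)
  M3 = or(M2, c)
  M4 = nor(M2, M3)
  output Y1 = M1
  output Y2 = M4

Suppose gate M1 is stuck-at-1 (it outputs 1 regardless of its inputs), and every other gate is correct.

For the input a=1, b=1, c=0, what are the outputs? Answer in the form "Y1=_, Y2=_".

Y1=1, Y2=1

Propagate with M1 forced: M0=1, M1=1 [stuck-at-1], M2=0, M3=0, M4=1.
So the outputs are Y1=1, Y2=1. (Without the fault they would be Y1=0, Y2=0.)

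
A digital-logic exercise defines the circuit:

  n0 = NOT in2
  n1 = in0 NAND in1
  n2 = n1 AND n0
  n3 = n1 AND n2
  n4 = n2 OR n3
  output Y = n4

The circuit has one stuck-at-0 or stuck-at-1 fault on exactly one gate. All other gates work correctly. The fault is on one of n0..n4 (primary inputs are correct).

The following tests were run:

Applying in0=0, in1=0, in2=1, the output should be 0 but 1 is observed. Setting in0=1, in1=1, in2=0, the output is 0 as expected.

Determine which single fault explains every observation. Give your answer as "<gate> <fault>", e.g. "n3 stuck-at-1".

n0 stuck-at-1

Fault-free values for test 1 (in0=0, in1=0, in2=1): n0=0, n1=1, n2=0, n3=0, n4=0, giving Y=0. Observed 1.
Test 1: faults giving observed 1 are {n0 stuck-at-1, n2 stuck-at-1, n3 stuck-at-1, n4 stuck-at-1}.
Test 2 (in0=1, in1=1, in2=0): fault-free n0=1, n1=0, n2=0, n3=0, n4=0 → 0; observed 0. Eliminates n2 stuck-at-1, n3 stuck-at-1, n4 stuck-at-1.
Only n0 stuck-at-1 is consistent with every test.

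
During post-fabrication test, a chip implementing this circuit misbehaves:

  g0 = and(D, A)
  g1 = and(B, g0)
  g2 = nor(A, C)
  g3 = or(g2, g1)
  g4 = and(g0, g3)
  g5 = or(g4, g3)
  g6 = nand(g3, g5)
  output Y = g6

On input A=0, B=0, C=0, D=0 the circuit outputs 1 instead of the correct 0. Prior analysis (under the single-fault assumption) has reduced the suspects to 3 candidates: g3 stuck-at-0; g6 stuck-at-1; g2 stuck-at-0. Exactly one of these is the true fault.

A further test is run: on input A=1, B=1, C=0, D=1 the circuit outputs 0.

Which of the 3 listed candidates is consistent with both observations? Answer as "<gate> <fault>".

g2 stuck-at-0

Evaluate each candidate on input A=1, B=1, C=0, D=1:
  g3 stuck-at-0: g0=1, g1=1, g2=0, g3=0 [stuck-at-0], g4=0, g5=0, g6=1 → 1 — eliminated
  g6 stuck-at-1: g0=1, g1=1, g2=0, g3=1, g4=1, g5=1, g6=1 [stuck-at-1] → 1 — eliminated
  g2 stuck-at-0: g0=1, g1=1, g2=0 [stuck-at-0], g3=1, g4=1, g5=1, g6=0 → 0 — matches
Only g2 stuck-at-0 reproduces the observed 0.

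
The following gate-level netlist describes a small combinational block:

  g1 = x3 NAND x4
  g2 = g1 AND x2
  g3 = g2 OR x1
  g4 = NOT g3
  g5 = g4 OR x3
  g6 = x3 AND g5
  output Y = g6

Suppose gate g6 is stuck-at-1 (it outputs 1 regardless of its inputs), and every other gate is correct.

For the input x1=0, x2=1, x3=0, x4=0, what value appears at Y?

1

Propagate with g6 forced: g1=1, g2=1, g3=1, g4=0, g5=0, g6=1 [stuck-at-1].
So Y = 1. (Without the fault it would be 0.)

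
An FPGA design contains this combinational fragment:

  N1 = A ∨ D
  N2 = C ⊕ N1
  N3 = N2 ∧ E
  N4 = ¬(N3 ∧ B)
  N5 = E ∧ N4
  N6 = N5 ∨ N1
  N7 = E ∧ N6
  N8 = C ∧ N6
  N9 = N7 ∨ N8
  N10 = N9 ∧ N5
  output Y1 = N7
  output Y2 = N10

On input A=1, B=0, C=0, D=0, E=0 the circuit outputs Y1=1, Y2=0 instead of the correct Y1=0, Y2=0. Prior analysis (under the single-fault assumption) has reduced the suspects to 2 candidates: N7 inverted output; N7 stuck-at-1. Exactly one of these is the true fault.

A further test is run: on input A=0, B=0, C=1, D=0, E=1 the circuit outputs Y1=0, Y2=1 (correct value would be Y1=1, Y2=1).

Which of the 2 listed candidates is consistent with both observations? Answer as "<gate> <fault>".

N7 inverted output

Evaluate each candidate on input A=0, B=0, C=1, D=0, E=1:
  N7 inverted output: N1=0, N2=1, N3=1, N4=1, N5=1, N6=1, N7=0 [inverted output], N8=1, N9=1, N10=1 → Y1=0, Y2=1 — matches
  N7 stuck-at-1: N1=0, N2=1, N3=1, N4=1, N5=1, N6=1, N7=1 [stuck-at-1], N8=1, N9=1, N10=1 → Y1=1, Y2=1 — eliminated
Only N7 inverted output reproduces the observed Y1=0, Y2=1.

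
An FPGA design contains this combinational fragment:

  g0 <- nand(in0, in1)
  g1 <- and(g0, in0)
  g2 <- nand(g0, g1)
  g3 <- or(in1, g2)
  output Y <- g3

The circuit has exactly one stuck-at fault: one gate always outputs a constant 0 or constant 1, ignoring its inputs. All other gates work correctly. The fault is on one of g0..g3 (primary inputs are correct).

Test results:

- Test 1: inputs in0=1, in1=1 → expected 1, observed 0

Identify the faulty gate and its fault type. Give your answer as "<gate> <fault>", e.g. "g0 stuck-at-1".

Fault-free values for test 1 (in0=1, in1=1): g0=0, g1=0, g2=1, g3=1, giving Y=1. Observed 0.
Test 1: faults giving observed 0 are {g3 stuck-at-0}.
Only g3 stuck-at-0 is consistent with every test.

g3 stuck-at-0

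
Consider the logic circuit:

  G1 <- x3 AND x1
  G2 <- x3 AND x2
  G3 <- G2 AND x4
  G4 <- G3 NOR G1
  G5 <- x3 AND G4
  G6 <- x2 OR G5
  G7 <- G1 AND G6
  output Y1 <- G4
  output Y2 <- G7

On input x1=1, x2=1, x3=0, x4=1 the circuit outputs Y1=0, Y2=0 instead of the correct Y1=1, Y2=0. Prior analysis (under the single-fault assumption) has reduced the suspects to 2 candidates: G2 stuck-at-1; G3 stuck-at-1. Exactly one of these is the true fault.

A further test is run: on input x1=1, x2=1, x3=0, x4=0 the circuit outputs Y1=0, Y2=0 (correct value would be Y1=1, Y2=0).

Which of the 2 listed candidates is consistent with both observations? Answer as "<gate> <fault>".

Evaluate each candidate on input x1=1, x2=1, x3=0, x4=0:
  G2 stuck-at-1: G1=0, G2=1 [stuck-at-1], G3=0, G4=1, G5=0, G6=1, G7=0 → Y1=1, Y2=0 — eliminated
  G3 stuck-at-1: G1=0, G2=0, G3=1 [stuck-at-1], G4=0, G5=0, G6=1, G7=0 → Y1=0, Y2=0 — matches
Only G3 stuck-at-1 reproduces the observed Y1=0, Y2=0.

G3 stuck-at-1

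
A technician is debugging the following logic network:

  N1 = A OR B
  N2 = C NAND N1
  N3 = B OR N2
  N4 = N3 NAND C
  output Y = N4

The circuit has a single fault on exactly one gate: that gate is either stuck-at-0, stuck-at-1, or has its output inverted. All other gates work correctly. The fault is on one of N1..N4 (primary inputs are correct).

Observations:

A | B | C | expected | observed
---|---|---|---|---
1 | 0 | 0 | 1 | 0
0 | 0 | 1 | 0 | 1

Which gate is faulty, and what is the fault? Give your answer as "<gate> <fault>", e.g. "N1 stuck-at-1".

N4 inverted output

Fault-free values for test 1 (A=1, B=0, C=0): N1=1, N2=1, N3=1, N4=1, giving Y=1. Observed 0.
Test 1: faults giving observed 0 are {N4 stuck-at-0, N4 inverted output}.
Test 2 (A=0, B=0, C=1): fault-free N1=0, N2=1, N3=1, N4=0 → 0; observed 1. Eliminates N4 stuck-at-0.
Only N4 inverted output is consistent with every test.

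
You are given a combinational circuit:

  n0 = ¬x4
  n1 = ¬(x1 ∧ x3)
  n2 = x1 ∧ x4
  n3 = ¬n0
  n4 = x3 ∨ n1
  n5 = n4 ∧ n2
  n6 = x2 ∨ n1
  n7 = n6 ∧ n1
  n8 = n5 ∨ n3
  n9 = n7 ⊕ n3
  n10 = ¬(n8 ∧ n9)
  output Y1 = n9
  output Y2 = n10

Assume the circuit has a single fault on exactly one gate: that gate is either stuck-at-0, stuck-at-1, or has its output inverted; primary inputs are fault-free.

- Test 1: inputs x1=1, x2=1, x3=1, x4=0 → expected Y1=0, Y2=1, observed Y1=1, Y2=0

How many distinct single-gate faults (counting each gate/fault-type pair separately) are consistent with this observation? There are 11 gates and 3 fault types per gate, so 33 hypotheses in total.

Fault-free: n0=1, n1=0, n2=0, n3=0, n4=1, n5=0, n6=1, n7=0, n8=0, n9=0, n10=1 → Y1=0, Y2=1. Observed Y1=1, Y2=0.
  n0: stuck-at-0, inverted output ✓; others ✗
  n1: none of the 3 fault types match ✗
  n2: none of the 3 fault types match ✗
  n3: stuck-at-1, inverted output ✓; others ✗
  n4: none of the 3 fault types match ✗
  n5: none of the 3 fault types match ✗
  n6: none of the 3 fault types match ✗
  n7: none of the 3 fault types match ✗
  n8: none of the 3 fault types match ✗
  n9: none of the 3 fault types match ✗
  n10: none of the 3 fault types match ✗
Consistent faults: {n0 stuck-at-0, n0 inverted output, n3 stuck-at-1, n3 inverted output} — 4 in all.

4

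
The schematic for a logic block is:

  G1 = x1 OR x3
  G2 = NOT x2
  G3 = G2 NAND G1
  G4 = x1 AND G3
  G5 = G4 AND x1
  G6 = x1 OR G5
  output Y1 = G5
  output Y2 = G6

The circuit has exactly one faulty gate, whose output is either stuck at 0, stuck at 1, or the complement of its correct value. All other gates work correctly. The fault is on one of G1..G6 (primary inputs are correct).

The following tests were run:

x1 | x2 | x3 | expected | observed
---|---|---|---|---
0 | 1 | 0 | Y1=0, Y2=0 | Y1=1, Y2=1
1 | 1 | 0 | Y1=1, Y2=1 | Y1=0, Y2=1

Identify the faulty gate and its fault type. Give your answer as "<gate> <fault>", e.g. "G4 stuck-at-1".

G5 inverted output

Fault-free values for test 1 (x1=0, x2=1, x3=0): G1=0, G2=0, G3=1, G4=0, G5=0, G6=0, giving Y1=0, Y2=0. Observed Y1=1, Y2=1.
Test 1: faults giving observed Y1=1, Y2=1 are {G5 stuck-at-1, G5 inverted output}.
Test 2 (x1=1, x2=1, x3=0): fault-free G1=1, G2=0, G3=1, G4=1, G5=1, G6=1 → Y1=1, Y2=1; observed Y1=0, Y2=1. Eliminates G5 stuck-at-1.
Only G5 inverted output is consistent with every test.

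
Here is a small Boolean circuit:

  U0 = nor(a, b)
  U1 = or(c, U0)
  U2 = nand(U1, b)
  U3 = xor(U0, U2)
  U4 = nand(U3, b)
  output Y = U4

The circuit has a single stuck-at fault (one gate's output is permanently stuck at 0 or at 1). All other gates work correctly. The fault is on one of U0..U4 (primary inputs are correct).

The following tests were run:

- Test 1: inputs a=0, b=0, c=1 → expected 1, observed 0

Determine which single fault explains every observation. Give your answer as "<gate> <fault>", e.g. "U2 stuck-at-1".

Fault-free values for test 1 (a=0, b=0, c=1): U0=1, U1=1, U2=1, U3=0, U4=1, giving Y=1. Observed 0.
Test 1: faults giving observed 0 are {U4 stuck-at-0}.
Only U4 stuck-at-0 is consistent with every test.

U4 stuck-at-0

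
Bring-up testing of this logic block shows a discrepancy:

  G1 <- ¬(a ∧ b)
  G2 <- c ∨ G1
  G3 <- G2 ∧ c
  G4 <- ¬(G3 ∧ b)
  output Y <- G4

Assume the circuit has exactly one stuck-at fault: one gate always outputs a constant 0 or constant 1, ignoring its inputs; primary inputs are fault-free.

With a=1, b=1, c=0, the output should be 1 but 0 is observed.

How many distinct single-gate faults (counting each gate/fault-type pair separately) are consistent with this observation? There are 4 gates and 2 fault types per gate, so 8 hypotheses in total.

Fault-free: G1=0, G2=0, G3=0, G4=1 → 1. Observed 0.
  G1 stuck-at-0: output 1 ✗
  G1 stuck-at-1: output 1 ✗
  G2 stuck-at-0: output 1 ✗
  G2 stuck-at-1: output 1 ✗
  G3 stuck-at-0: output 1 ✗
  G3 stuck-at-1: output 0 ✓
  G4 stuck-at-0: output 0 ✓
  G4 stuck-at-1: output 1 ✗
Consistent faults: {G3 stuck-at-1, G4 stuck-at-0} — 2 in all.

2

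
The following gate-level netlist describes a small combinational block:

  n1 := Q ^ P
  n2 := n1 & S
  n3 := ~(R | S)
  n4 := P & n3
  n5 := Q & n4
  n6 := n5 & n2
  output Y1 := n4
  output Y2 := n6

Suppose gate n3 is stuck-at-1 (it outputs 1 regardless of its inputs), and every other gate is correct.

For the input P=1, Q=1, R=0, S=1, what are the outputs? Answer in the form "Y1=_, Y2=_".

Propagate with n3 forced: n1=0, n2=0, n3=1 [stuck-at-1], n4=1, n5=1, n6=0.
So the outputs are Y1=1, Y2=0. (Without the fault they would be Y1=0, Y2=0.)

Y1=1, Y2=0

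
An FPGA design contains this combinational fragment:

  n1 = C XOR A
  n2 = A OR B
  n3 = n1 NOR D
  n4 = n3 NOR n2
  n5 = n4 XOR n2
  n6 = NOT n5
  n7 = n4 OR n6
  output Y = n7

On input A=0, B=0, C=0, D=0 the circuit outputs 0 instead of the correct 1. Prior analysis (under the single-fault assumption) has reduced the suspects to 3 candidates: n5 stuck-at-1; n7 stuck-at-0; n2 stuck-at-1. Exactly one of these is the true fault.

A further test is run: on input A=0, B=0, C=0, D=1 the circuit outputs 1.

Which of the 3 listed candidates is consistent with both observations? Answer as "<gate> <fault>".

n5 stuck-at-1

Evaluate each candidate on input A=0, B=0, C=0, D=1:
  n5 stuck-at-1: n1=0, n2=0, n3=0, n4=1, n5=1 [stuck-at-1], n6=0, n7=1 → 1 — matches
  n7 stuck-at-0: n1=0, n2=0, n3=0, n4=1, n5=1, n6=0, n7=0 [stuck-at-0] → 0 — eliminated
  n2 stuck-at-1: n1=0, n2=1 [stuck-at-1], n3=0, n4=0, n5=1, n6=0, n7=0 → 0 — eliminated
Only n5 stuck-at-1 reproduces the observed 1.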